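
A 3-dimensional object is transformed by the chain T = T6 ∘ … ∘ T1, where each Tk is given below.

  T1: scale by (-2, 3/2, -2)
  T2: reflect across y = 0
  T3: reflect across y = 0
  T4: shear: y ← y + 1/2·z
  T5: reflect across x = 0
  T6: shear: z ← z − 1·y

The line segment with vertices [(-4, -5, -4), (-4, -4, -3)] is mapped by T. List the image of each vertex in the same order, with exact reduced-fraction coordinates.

T1 scale by (-2, 3/2, -2): (-4, -5, -4) → (8, -15/2, 8); (-4, -4, -3) → (8, -6, 6)
T2 reflect across y = 0: (8, -15/2, 8) → (8, 15/2, 8); (8, -6, 6) → (8, 6, 6)
T3 reflect across y = 0: (8, 15/2, 8) → (8, -15/2, 8); (8, 6, 6) → (8, -6, 6)
T4 shear: y ← y + 1/2·z: (8, -15/2, 8) → (8, -7/2, 8); (8, -6, 6) → (8, -3, 6)
T5 reflect across x = 0: (8, -7/2, 8) → (-8, -7/2, 8); (8, -3, 6) → (-8, -3, 6)
T6 shear: z ← z − 1·y: (-8, -7/2, 8) → (-8, -7/2, 23/2); (-8, -3, 6) → (-8, -3, 9)

image vertices: (-8, -7/2, 23/2), (-8, -3, 9)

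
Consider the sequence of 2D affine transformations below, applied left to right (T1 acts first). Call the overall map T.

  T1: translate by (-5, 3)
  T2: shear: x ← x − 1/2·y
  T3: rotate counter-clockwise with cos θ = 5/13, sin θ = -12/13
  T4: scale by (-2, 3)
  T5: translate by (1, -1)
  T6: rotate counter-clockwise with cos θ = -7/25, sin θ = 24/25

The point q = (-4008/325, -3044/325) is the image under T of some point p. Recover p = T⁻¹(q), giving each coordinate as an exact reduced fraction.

p = (4, 2)

T1 = [1 0 -5; 0 1 3; 0 0 1]
T2·T1 = [1 -1/2 -13/2; 0 1 3; 0 0 1]
T3·…·T1 = [5/13 19/26 7/26; -12/13 11/13 93/13; 0 0 1]
T4·…·T1 = [-10/13 -19/13 -7/13; -36/13 33/13 279/13; 0 0 1]
T5·…·T1 = [-10/13 -19/13 6/13; -36/13 33/13 266/13; 0 0 1]
T6·…·T1 = [934/325 -659/325 -6426/325; 12/325 -687/325 -1718/325; 0 0 1]
det M = -6; M⁻¹ = [229/650 -659/1950 202/39; 2/325 -467/975 -94/39; 0 0 1]
M⁻¹ · (-4008/325, -3044/325)ᵀ = (4, 2)ᵀ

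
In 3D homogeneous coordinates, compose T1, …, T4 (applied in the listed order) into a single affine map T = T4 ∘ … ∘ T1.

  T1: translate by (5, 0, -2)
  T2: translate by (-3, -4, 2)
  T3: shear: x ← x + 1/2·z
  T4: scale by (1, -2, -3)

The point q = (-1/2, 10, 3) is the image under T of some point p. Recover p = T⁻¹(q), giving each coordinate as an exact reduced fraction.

p = (-2, -1, -1)

T1 = [1 0 0 5; 0 1 0 0; 0 0 1 -2; 0 0 0 1]
T2·T1 = [1 0 0 2; 0 1 0 -4; 0 0 1 0; 0 0 0 1]
T3·…·T1 = [1 0 1/2 2; 0 1 0 -4; 0 0 1 0; 0 0 0 1]
T4·…·T1 = [1 0 1/2 2; 0 -2 0 8; 0 0 -3 0; 0 0 0 1]
det M = 6; M⁻¹ = [1 0 1/6 -2; 0 -1/2 0 4; 0 0 -1/3 0; 0 0 0 1]
M⁻¹ · (-1/2, 10, 3)ᵀ = (-2, -1, -1)ᵀ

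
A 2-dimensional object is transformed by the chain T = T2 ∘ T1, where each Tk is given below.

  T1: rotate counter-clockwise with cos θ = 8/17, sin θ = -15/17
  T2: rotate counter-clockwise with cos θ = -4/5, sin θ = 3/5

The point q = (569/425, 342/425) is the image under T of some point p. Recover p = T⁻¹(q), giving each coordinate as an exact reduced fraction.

p = (1, -6/5)

T1 = [8/17 15/17 0; -15/17 8/17 0; 0 0 1]
T2·T1 = [13/85 -84/85 0; 84/85 13/85 0; 0 0 1]
det M = 1; M⁻¹ = [13/85 84/85 0; -84/85 13/85 0; 0 0 1]
M⁻¹ · (569/425, 342/425)ᵀ = (1, -6/5)ᵀ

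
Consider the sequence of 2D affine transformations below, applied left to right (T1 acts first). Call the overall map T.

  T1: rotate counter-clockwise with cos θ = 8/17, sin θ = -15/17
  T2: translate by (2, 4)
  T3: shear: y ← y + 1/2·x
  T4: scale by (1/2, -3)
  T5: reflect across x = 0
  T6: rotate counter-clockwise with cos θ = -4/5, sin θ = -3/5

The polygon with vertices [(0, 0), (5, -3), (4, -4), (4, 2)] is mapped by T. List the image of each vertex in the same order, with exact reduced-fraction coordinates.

T1 rotate counter-clockwise with cos θ = 8/17, sin θ = -15/17: (0, 0) → (0, 0); (5, -3) → (-5/17, -99/17); (4, -4) → (-28/17, -92/17); (4, 2) → (62/17, -44/17)
T2 translate by (2, 4): (0, 0) → (2, 4); (-5/17, -99/17) → (29/17, -31/17); (-28/17, -92/17) → (6/17, -24/17); (62/17, -44/17) → (96/17, 24/17)
T3 shear: y ← y + 1/2·x: (2, 4) → (2, 5); (29/17, -31/17) → (29/17, -33/34); (6/17, -24/17) → (6/17, -21/17); (96/17, 24/17) → (96/17, 72/17)
T4 scale by (1/2, -3): (2, 5) → (1, -15); (29/17, -33/34) → (29/34, 99/34); (6/17, -21/17) → (3/17, 63/17); (96/17, 72/17) → (48/17, -216/17)
T5 reflect across x = 0: (1, -15) → (-1, -15); (29/34, 99/34) → (-29/34, 99/34); (3/17, 63/17) → (-3/17, 63/17); (48/17, -216/17) → (-48/17, -216/17)
T6 rotate counter-clockwise with cos θ = -4/5, sin θ = -3/5: (-1, -15) → (-41/5, 63/5); (-29/34, 99/34) → (413/170, -309/170); (-3/17, 63/17) → (201/85, -243/85); (-48/17, -216/17) → (-456/85, 1008/85)

image vertices: (-41/5, 63/5), (413/170, -309/170), (201/85, -243/85), (-456/85, 1008/85)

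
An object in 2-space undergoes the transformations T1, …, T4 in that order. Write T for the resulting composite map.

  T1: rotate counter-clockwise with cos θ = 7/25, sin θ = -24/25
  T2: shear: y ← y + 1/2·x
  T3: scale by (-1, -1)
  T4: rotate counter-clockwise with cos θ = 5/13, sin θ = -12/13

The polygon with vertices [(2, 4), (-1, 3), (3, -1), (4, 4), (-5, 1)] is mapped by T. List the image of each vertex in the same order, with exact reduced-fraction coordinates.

T1 rotate counter-clockwise with cos θ = 7/25, sin θ = -24/25: (2, 4) → (22/5, -4/5); (-1, 3) → (13/5, 9/5); (3, -1) → (-3/25, -79/25); (4, 4) → (124/25, -68/25); (-5, 1) → (-11/25, 127/25)
T2 shear: y ← y + 1/2·x: (22/5, -4/5) → (22/5, 7/5); (13/5, 9/5) → (13/5, 31/10); (-3/25, -79/25) → (-3/25, -161/50); (124/25, -68/25) → (124/25, -6/25); (-11/25, 127/25) → (-11/25, 243/50)
T3 scale by (-1, -1): (22/5, 7/5) → (-22/5, -7/5); (13/5, 31/10) → (-13/5, -31/10); (-3/25, -161/50) → (3/25, 161/50); (124/25, -6/25) → (-124/25, 6/25); (-11/25, 243/50) → (11/25, -243/50)
T4 rotate counter-clockwise with cos θ = 5/13, sin θ = -12/13: (-22/5, -7/5) → (-194/65, 229/65); (-13/5, -31/10) → (-251/65, 157/130); (3/25, 161/50) → (981/325, 733/650); (-124/25, 6/25) → (-548/325, 1518/325); (11/25, -243/50) → (-1403/325, -1479/650)

image vertices: (-194/65, 229/65), (-251/65, 157/130), (981/325, 733/650), (-548/325, 1518/325), (-1403/325, -1479/650)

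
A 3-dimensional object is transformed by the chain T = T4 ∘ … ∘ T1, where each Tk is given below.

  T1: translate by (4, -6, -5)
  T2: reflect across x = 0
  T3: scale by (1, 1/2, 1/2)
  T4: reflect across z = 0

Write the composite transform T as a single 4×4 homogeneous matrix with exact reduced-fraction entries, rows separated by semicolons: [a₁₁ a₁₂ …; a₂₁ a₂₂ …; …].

T1 = [1 0 0 4; 0 1 0 -6; 0 0 1 -5; 0 0 0 1]
T2·T1 = [-1 0 0 -4; 0 1 0 -6; 0 0 1 -5; 0 0 0 1]
T3·…·T1 = [-1 0 0 -4; 0 1/2 0 -3; 0 0 1/2 -5/2; 0 0 0 1]
T4·…·T1 = [-1 0 0 -4; 0 1/2 0 -3; 0 0 -1/2 5/2; 0 0 0 1]

T = [-1 0 0 -4; 0 1/2 0 -3; 0 0 -1/2 5/2; 0 0 0 1]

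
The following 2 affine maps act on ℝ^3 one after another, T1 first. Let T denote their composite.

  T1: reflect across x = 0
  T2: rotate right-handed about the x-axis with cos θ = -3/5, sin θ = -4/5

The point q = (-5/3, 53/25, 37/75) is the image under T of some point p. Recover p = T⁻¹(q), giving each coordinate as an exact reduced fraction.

p = (5/3, -5/3, 7/5)

T1 = [-1 0 0 0; 0 1 0 0; 0 0 1 0; 0 0 0 1]
T2·T1 = [-1 0 0 0; 0 -3/5 4/5 0; 0 -4/5 -3/5 0; 0 0 0 1]
det M = -1; M⁻¹ = [-1 0 0 0; 0 -3/5 -4/5 0; 0 4/5 -3/5 0; 0 0 0 1]
M⁻¹ · (-5/3, 53/25, 37/75)ᵀ = (5/3, -5/3, 7/5)ᵀ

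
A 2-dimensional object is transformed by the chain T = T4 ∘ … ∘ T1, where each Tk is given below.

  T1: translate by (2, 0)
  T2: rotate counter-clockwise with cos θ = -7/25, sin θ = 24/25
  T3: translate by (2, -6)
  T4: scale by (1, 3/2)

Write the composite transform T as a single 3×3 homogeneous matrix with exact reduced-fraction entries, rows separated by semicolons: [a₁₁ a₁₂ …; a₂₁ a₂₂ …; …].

T = [-7/25 -24/25 36/25; 36/25 -21/50 -153/25; 0 0 1]

T1 = [1 0 2; 0 1 0; 0 0 1]
T2·T1 = [-7/25 -24/25 -14/25; 24/25 -7/25 48/25; 0 0 1]
T3·…·T1 = [-7/25 -24/25 36/25; 24/25 -7/25 -102/25; 0 0 1]
T4·…·T1 = [-7/25 -24/25 36/25; 36/25 -21/50 -153/25; 0 0 1]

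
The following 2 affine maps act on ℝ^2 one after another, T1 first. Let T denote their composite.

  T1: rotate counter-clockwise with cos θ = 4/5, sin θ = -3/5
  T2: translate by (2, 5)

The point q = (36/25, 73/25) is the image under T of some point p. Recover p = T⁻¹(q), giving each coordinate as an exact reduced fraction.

T1 = [4/5 3/5 0; -3/5 4/5 0; 0 0 1]
T2·T1 = [4/5 3/5 2; -3/5 4/5 5; 0 0 1]
det M = 1; M⁻¹ = [4/5 -3/5 7/5; 3/5 4/5 -26/5; 0 0 1]
M⁻¹ · (36/25, 73/25)ᵀ = (4/5, -2)ᵀ

p = (4/5, -2)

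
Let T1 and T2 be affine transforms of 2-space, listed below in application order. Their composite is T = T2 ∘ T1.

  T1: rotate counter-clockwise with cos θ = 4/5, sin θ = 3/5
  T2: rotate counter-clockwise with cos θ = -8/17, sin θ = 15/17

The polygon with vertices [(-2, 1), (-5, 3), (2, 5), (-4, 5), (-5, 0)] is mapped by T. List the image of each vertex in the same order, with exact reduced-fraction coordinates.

image vertices: (118/85, -149/85), (277/85, -411/85), (-334/85, -313/85), (128/85, -529/85), (77/17, -36/17)

T1 rotate counter-clockwise with cos θ = 4/5, sin θ = 3/5: (-2, 1) → (-11/5, -2/5); (-5, 3) → (-29/5, -3/5); (2, 5) → (-7/5, 26/5); (-4, 5) → (-31/5, 8/5); (-5, 0) → (-4, -3)
T2 rotate counter-clockwise with cos θ = -8/17, sin θ = 15/17: (-11/5, -2/5) → (118/85, -149/85); (-29/5, -3/5) → (277/85, -411/85); (-7/5, 26/5) → (-334/85, -313/85); (-31/5, 8/5) → (128/85, -529/85); (-4, -3) → (77/17, -36/17)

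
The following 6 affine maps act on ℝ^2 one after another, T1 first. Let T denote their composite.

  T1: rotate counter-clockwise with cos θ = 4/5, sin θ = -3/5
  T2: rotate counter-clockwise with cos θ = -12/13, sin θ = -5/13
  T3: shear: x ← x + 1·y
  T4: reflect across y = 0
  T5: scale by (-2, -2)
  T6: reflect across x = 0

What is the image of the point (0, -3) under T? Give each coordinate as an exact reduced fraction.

T(p) = (474/65, 378/65)

T1 rotate counter-clockwise with cos θ = 4/5, sin θ = -3/5: (0, -3) → (-9/5, -12/5)
T2 rotate counter-clockwise with cos θ = -12/13, sin θ = -5/13: (-9/5, -12/5) → (48/65, 189/65)
T3 shear: x ← x + 1·y: (48/65, 189/65) → (237/65, 189/65)
T4 reflect across y = 0: (237/65, 189/65) → (237/65, -189/65)
T5 scale by (-2, -2): (237/65, -189/65) → (-474/65, 378/65)
T6 reflect across x = 0: (-474/65, 378/65) → (474/65, 378/65)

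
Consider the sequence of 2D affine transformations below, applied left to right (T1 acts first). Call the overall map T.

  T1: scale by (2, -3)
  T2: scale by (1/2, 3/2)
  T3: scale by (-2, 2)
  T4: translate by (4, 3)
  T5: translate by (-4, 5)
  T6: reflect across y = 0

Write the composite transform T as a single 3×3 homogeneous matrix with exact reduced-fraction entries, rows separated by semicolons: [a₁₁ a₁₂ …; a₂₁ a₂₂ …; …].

T = [-2 0 0; 0 9 -8; 0 0 1]

T1 = [2 0 0; 0 -3 0; 0 0 1]
T2·T1 = [1 0 0; 0 -9/2 0; 0 0 1]
T3·…·T1 = [-2 0 0; 0 -9 0; 0 0 1]
T4·…·T1 = [-2 0 4; 0 -9 3; 0 0 1]
T5·…·T1 = [-2 0 0; 0 -9 8; 0 0 1]
T6·…·T1 = [-2 0 0; 0 9 -8; 0 0 1]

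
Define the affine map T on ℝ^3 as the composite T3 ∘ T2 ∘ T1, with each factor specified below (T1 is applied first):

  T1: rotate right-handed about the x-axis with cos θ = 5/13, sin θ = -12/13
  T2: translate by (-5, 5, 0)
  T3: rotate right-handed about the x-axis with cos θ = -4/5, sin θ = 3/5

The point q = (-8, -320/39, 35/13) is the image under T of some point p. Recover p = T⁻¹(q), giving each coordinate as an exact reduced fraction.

T1 = [1 0 0 0; 0 5/13 12/13 0; 0 -12/13 5/13 0; 0 0 0 1]
T2·T1 = [1 0 0 -5; 0 5/13 12/13 5; 0 -12/13 5/13 0; 0 0 0 1]
T3·…·T1 = [1 0 0 -5; 0 16/65 -63/65 -4; 0 63/65 16/65 3; 0 0 0 1]
det M = 1; M⁻¹ = [1 0 0 5; 0 16/65 63/65 -25/13; 0 -63/65 16/65 -60/13; 0 0 0 1]
M⁻¹ · (-8, -320/39, 35/13)ᵀ = (-3, -4/3, 4)ᵀ

p = (-3, -4/3, 4)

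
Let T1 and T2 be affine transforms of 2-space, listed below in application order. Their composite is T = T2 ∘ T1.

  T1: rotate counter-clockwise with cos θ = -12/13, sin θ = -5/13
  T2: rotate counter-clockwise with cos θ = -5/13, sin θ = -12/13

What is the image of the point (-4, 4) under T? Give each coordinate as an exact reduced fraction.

T(p) = (-4, -4)

T1 rotate counter-clockwise with cos θ = -12/13, sin θ = -5/13: (-4, 4) → (68/13, -28/13)
T2 rotate counter-clockwise with cos θ = -5/13, sin θ = -12/13: (68/13, -28/13) → (-4, -4)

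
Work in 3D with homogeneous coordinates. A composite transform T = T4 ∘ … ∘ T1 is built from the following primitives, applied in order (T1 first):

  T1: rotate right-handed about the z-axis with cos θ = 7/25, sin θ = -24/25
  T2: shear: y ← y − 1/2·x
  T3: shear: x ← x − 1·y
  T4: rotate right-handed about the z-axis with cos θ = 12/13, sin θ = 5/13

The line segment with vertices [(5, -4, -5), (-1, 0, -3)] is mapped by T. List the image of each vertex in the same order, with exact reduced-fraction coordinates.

image vertices: (2531/650, -451/130, -5), (-1103/650, 63/130, -3)

T1 rotate right-handed about the z-axis with cos θ = 7/25, sin θ = -24/25: (5, -4, -5) → (-61/25, -148/25, -5); (-1, 0, -3) → (-7/25, 24/25, -3)
T2 shear: y ← y − 1/2·x: (-61/25, -148/25, -5) → (-61/25, -47/10, -5); (-7/25, 24/25, -3) → (-7/25, 11/10, -3)
T3 shear: x ← x − 1·y: (-61/25, -47/10, -5) → (113/50, -47/10, -5); (-7/25, 11/10, -3) → (-69/50, 11/10, -3)
T4 rotate right-handed about the z-axis with cos θ = 12/13, sin θ = 5/13: (113/50, -47/10, -5) → (2531/650, -451/130, -5); (-69/50, 11/10, -3) → (-1103/650, 63/130, -3)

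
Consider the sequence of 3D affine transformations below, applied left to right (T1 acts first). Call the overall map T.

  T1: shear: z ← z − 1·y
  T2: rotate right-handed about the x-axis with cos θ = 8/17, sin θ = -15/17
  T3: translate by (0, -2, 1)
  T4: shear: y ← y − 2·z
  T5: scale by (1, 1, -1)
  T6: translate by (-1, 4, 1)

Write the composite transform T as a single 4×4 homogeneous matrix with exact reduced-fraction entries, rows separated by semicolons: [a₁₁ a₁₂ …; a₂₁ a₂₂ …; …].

T1 = [1 0 0 0; 0 1 0 0; 0 -1 1 0; 0 0 0 1]
T2·T1 = [1 0 0 0; 0 -7/17 15/17 0; 0 -23/17 8/17 0; 0 0 0 1]
T3·…·T1 = [1 0 0 0; 0 -7/17 15/17 -2; 0 -23/17 8/17 1; 0 0 0 1]
T4·…·T1 = [1 0 0 0; 0 39/17 -1/17 -4; 0 -23/17 8/17 1; 0 0 0 1]
T5·…·T1 = [1 0 0 0; 0 39/17 -1/17 -4; 0 23/17 -8/17 -1; 0 0 0 1]
T6·…·T1 = [1 0 0 -1; 0 39/17 -1/17 0; 0 23/17 -8/17 0; 0 0 0 1]

T = [1 0 0 -1; 0 39/17 -1/17 0; 0 23/17 -8/17 0; 0 0 0 1]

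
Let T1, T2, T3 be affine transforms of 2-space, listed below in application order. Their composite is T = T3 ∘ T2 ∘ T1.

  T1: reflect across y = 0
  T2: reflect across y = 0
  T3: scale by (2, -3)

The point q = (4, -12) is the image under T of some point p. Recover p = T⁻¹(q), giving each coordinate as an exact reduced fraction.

T1 = [1 0 0; 0 -1 0; 0 0 1]
T2·T1 = [1 0 0; 0 1 0; 0 0 1]
T3·…·T1 = [2 0 0; 0 -3 0; 0 0 1]
det M = -6; M⁻¹ = [1/2 0 0; 0 -1/3 0; 0 0 1]
M⁻¹ · (4, -12)ᵀ = (2, 4)ᵀ

p = (2, 4)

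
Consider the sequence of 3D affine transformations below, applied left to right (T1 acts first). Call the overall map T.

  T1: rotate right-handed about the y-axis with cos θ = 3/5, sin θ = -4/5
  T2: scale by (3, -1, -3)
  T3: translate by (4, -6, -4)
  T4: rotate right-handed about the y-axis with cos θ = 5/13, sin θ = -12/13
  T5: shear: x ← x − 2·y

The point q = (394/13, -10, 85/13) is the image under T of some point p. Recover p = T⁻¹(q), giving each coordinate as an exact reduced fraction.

T1 = [3/5 0 -4/5 0; 0 1 0 0; 4/5 0 3/5 0; 0 0 0 1]
T2·T1 = [9/5 0 -12/5 0; 0 -1 0 0; -12/5 0 -9/5 0; 0 0 0 1]
T3·…·T1 = [9/5 0 -12/5 4; 0 -1 0 -6; -12/5 0 -9/5 -4; 0 0 0 1]
T4·…·T1 = [189/65 0 48/65 68/13; 0 -1 0 -6; 48/65 0 -189/65 28/13; 0 0 0 1]
T5·…·T1 = [189/65 2 48/65 224/13; 0 -1 0 -6; 48/65 0 -189/65 28/13; 0 0 0 1]
det M = 9; M⁻¹ = [21/65 42/65 16/195 -28/15; 0 -1 0 -6; 16/195 32/195 -21/65 4/15; 0 0 0 1]
M⁻¹ · (394/13, -10, 85/13)ᵀ = (2, 4, -1)ᵀ

p = (2, 4, -1)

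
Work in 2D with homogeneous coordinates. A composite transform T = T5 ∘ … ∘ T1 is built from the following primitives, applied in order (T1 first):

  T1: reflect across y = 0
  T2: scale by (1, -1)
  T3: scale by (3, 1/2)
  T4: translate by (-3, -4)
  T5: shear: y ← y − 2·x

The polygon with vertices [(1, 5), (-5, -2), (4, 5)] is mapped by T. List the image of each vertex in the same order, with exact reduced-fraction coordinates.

T1 reflect across y = 0: (1, 5) → (1, -5); (-5, -2) → (-5, 2); (4, 5) → (4, -5)
T2 scale by (1, -1): (1, -5) → (1, 5); (-5, 2) → (-5, -2); (4, -5) → (4, 5)
T3 scale by (3, 1/2): (1, 5) → (3, 5/2); (-5, -2) → (-15, -1); (4, 5) → (12, 5/2)
T4 translate by (-3, -4): (3, 5/2) → (0, -3/2); (-15, -1) → (-18, -5); (12, 5/2) → (9, -3/2)
T5 shear: y ← y − 2·x: (0, -3/2) → (0, -3/2); (-18, -5) → (-18, 31); (9, -3/2) → (9, -39/2)

image vertices: (0, -3/2), (-18, 31), (9, -39/2)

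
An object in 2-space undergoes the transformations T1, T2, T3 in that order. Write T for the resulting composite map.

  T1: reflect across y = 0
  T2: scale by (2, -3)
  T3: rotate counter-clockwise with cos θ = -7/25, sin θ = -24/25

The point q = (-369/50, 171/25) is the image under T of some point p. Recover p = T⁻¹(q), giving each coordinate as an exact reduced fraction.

T1 = [1 0 0; 0 -1 0; 0 0 1]
T2·T1 = [2 0 0; 0 3 0; 0 0 1]
T3·…·T1 = [-14/25 72/25 0; -48/25 -21/25 0; 0 0 1]
det M = 6; M⁻¹ = [-7/50 -12/25 0; 8/25 -7/75 0; 0 0 1]
M⁻¹ · (-369/50, 171/25)ᵀ = (-9/4, -3)ᵀ

p = (-9/4, -3)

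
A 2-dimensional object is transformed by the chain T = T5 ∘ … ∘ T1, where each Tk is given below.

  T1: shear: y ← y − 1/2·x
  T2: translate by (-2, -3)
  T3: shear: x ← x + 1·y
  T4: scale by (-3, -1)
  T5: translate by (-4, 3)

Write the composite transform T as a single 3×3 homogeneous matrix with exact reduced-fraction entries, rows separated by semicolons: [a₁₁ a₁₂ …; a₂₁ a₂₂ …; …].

T = [-3/2 -3 11; 1/2 -1 6; 0 0 1]

T1 = [1 0 0; -1/2 1 0; 0 0 1]
T2·T1 = [1 0 -2; -1/2 1 -3; 0 0 1]
T3·…·T1 = [1/2 1 -5; -1/2 1 -3; 0 0 1]
T4·…·T1 = [-3/2 -3 15; 1/2 -1 3; 0 0 1]
T5·…·T1 = [-3/2 -3 11; 1/2 -1 6; 0 0 1]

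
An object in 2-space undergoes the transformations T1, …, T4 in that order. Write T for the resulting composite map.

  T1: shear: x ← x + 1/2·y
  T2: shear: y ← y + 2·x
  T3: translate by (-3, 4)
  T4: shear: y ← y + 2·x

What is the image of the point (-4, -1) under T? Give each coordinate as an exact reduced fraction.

T(p) = (-15/2, -21)

T1 shear: x ← x + 1/2·y: (-4, -1) → (-9/2, -1)
T2 shear: y ← y + 2·x: (-9/2, -1) → (-9/2, -10)
T3 translate by (-3, 4): (-9/2, -10) → (-15/2, -6)
T4 shear: y ← y + 2·x: (-15/2, -6) → (-15/2, -21)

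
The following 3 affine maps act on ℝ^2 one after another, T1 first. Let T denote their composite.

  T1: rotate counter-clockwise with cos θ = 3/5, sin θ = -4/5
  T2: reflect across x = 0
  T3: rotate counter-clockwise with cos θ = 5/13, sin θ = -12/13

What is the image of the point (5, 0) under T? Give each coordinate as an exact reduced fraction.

T(p) = (-63/13, 16/13)

T1 rotate counter-clockwise with cos θ = 3/5, sin θ = -4/5: (5, 0) → (3, -4)
T2 reflect across x = 0: (3, -4) → (-3, -4)
T3 rotate counter-clockwise with cos θ = 5/13, sin θ = -12/13: (-3, -4) → (-63/13, 16/13)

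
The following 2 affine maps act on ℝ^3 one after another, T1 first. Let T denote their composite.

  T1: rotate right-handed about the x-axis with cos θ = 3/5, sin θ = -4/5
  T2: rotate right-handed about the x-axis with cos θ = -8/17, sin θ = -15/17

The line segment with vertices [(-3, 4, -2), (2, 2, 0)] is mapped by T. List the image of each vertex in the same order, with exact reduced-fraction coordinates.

image vertices: (-3, -362/85, 116/85), (2, -168/85, -26/85)

T1 rotate right-handed about the x-axis with cos θ = 3/5, sin θ = -4/5: (-3, 4, -2) → (-3, 4/5, -22/5); (2, 2, 0) → (2, 6/5, -8/5)
T2 rotate right-handed about the x-axis with cos θ = -8/17, sin θ = -15/17: (-3, 4/5, -22/5) → (-3, -362/85, 116/85); (2, 6/5, -8/5) → (2, -168/85, -26/85)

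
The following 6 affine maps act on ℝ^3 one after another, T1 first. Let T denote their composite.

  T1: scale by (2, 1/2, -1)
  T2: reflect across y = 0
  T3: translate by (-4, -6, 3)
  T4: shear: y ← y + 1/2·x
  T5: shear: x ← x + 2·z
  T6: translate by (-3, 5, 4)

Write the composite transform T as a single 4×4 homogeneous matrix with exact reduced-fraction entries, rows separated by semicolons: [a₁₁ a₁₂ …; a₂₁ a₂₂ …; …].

T1 = [2 0 0 0; 0 1/2 0 0; 0 0 -1 0; 0 0 0 1]
T2·T1 = [2 0 0 0; 0 -1/2 0 0; 0 0 -1 0; 0 0 0 1]
T3·…·T1 = [2 0 0 -4; 0 -1/2 0 -6; 0 0 -1 3; 0 0 0 1]
T4·…·T1 = [2 0 0 -4; 1 -1/2 0 -8; 0 0 -1 3; 0 0 0 1]
T5·…·T1 = [2 0 -2 2; 1 -1/2 0 -8; 0 0 -1 3; 0 0 0 1]
T6·…·T1 = [2 0 -2 -1; 1 -1/2 0 -3; 0 0 -1 7; 0 0 0 1]

T = [2 0 -2 -1; 1 -1/2 0 -3; 0 0 -1 7; 0 0 0 1]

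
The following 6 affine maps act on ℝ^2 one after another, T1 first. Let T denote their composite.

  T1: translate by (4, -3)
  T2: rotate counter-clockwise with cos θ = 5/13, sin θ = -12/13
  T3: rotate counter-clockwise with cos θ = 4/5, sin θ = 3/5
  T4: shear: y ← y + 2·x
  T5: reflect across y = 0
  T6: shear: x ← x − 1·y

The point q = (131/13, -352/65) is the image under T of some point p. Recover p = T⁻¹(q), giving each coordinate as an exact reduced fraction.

p = (2, 2)

T1 = [1 0 4; 0 1 -3; 0 0 1]
T2·T1 = [5/13 12/13 -16/13; -12/13 5/13 -63/13; 0 0 1]
T3·…·T1 = [56/65 33/65 25/13; -33/65 56/65 -60/13; 0 0 1]
T4·…·T1 = [56/65 33/65 25/13; 79/65 122/65 -10/13; 0 0 1]
T5·…·T1 = [56/65 33/65 25/13; -79/65 -122/65 10/13; 0 0 1]
T6·…·T1 = [27/13 31/13 15/13; -79/65 -122/65 10/13; 0 0 1]
det M = -1; M⁻¹ = [122/65 31/13 -4; -79/65 -27/13 3; 0 0 1]
M⁻¹ · (131/13, -352/65)ᵀ = (2, 2)ᵀ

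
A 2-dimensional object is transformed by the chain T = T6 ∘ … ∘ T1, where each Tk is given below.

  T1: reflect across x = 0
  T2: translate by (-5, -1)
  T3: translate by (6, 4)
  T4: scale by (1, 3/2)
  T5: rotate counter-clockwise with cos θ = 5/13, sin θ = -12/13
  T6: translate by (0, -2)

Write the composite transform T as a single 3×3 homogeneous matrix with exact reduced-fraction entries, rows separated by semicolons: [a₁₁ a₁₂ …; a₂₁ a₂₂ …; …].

T1 = [-1 0 0; 0 1 0; 0 0 1]
T2·T1 = [-1 0 -5; 0 1 -1; 0 0 1]
T3·…·T1 = [-1 0 1; 0 1 3; 0 0 1]
T4·…·T1 = [-1 0 1; 0 3/2 9/2; 0 0 1]
T5·…·T1 = [-5/13 18/13 59/13; 12/13 15/26 21/26; 0 0 1]
T6·…·T1 = [-5/13 18/13 59/13; 12/13 15/26 -31/26; 0 0 1]

T = [-5/13 18/13 59/13; 12/13 15/26 -31/26; 0 0 1]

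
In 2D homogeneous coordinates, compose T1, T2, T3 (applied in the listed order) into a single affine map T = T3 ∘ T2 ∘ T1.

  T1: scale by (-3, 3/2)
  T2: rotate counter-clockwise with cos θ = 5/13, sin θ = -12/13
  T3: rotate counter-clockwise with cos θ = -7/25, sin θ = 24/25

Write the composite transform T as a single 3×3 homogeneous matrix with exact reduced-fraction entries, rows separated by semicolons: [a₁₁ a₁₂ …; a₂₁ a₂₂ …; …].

T1 = [-3 0 0; 0 3/2 0; 0 0 1]
T2·T1 = [-15/13 18/13 0; 36/13 15/26 0; 0 0 1]
T3·…·T1 = [-759/325 -306/325 0; -612/325 759/650 0; 0 0 1]

T = [-759/325 -306/325 0; -612/325 759/650 0; 0 0 1]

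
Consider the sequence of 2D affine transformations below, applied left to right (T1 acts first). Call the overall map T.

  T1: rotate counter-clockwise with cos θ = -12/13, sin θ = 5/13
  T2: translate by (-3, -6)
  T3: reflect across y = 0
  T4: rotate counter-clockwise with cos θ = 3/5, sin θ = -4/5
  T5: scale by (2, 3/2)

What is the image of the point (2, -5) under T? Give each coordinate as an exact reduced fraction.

T1 rotate counter-clockwise with cos θ = -12/13, sin θ = 5/13: (2, -5) → (1/13, 70/13)
T2 translate by (-3, -6): (1/13, 70/13) → (-38/13, -8/13)
T3 reflect across y = 0: (-38/13, -8/13) → (-38/13, 8/13)
T4 rotate counter-clockwise with cos θ = 3/5, sin θ = -4/5: (-38/13, 8/13) → (-82/65, 176/65)
T5 scale by (2, 3/2): (-82/65, 176/65) → (-164/65, 264/65)

T(p) = (-164/65, 264/65)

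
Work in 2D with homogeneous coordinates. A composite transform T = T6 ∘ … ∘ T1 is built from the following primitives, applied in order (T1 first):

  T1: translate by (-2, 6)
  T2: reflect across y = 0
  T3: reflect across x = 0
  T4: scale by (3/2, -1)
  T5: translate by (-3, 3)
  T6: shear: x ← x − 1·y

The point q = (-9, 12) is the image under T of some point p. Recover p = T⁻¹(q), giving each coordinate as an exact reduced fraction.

T1 = [1 0 -2; 0 1 6; 0 0 1]
T2·T1 = [1 0 -2; 0 -1 -6; 0 0 1]
T3·…·T1 = [-1 0 2; 0 -1 -6; 0 0 1]
T4·…·T1 = [-3/2 0 3; 0 1 6; 0 0 1]
T5·…·T1 = [-3/2 0 0; 0 1 9; 0 0 1]
T6·…·T1 = [-3/2 -1 -9; 0 1 9; 0 0 1]
det M = -3/2; M⁻¹ = [-2/3 -2/3 0; 0 1 -9; 0 0 1]
M⁻¹ · (-9, 12)ᵀ = (-2, 3)ᵀ

p = (-2, 3)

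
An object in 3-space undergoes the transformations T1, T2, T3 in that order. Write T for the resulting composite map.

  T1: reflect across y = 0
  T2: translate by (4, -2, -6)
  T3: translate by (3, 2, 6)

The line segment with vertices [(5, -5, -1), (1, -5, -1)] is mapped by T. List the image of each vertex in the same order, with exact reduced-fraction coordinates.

image vertices: (12, 5, -1), (8, 5, -1)

T1 reflect across y = 0: (5, -5, -1) → (5, 5, -1); (1, -5, -1) → (1, 5, -1)
T2 translate by (4, -2, -6): (5, 5, -1) → (9, 3, -7); (1, 5, -1) → (5, 3, -7)
T3 translate by (3, 2, 6): (9, 3, -7) → (12, 5, -1); (5, 3, -7) → (8, 5, -1)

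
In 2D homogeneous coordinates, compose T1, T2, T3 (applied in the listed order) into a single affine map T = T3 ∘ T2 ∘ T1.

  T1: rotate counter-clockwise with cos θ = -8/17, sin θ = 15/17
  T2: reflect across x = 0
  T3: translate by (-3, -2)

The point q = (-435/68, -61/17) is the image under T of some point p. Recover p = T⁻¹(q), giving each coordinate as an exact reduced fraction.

p = (-3, -9/4)

T1 = [-8/17 -15/17 0; 15/17 -8/17 0; 0 0 1]
T2·T1 = [8/17 15/17 0; 15/17 -8/17 0; 0 0 1]
T3·…·T1 = [8/17 15/17 -3; 15/17 -8/17 -2; 0 0 1]
det M = -1; M⁻¹ = [8/17 15/17 54/17; 15/17 -8/17 29/17; 0 0 1]
M⁻¹ · (-435/68, -61/17)ᵀ = (-3, -9/4)ᵀ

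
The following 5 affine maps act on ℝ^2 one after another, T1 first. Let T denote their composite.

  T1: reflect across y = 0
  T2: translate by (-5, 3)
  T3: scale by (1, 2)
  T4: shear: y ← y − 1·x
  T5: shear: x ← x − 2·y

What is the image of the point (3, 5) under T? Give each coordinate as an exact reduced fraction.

T(p) = (2, -2)

T1 reflect across y = 0: (3, 5) → (3, -5)
T2 translate by (-5, 3): (3, -5) → (-2, -2)
T3 scale by (1, 2): (-2, -2) → (-2, -4)
T4 shear: y ← y − 1·x: (-2, -4) → (-2, -2)
T5 shear: x ← x − 2·y: (-2, -2) → (2, -2)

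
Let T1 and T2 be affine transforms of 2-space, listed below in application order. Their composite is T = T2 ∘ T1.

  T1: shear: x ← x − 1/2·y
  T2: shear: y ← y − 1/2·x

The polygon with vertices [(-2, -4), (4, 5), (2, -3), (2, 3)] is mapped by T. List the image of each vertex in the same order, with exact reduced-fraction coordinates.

image vertices: (0, -4), (3/2, 17/4), (7/2, -19/4), (1/2, 11/4)

T1 shear: x ← x − 1/2·y: (-2, -4) → (0, -4); (4, 5) → (3/2, 5); (2, -3) → (7/2, -3); (2, 3) → (1/2, 3)
T2 shear: y ← y − 1/2·x: (0, -4) → (0, -4); (3/2, 5) → (3/2, 17/4); (7/2, -3) → (7/2, -19/4); (1/2, 3) → (1/2, 11/4)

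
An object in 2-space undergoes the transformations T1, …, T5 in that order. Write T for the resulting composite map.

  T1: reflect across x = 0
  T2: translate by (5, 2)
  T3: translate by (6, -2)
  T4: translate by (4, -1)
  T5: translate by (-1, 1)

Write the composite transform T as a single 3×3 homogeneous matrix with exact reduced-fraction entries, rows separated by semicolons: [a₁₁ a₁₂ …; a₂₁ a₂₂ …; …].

T1 = [-1 0 0; 0 1 0; 0 0 1]
T2·T1 = [-1 0 5; 0 1 2; 0 0 1]
T3·…·T1 = [-1 0 11; 0 1 0; 0 0 1]
T4·…·T1 = [-1 0 15; 0 1 -1; 0 0 1]
T5·…·T1 = [-1 0 14; 0 1 0; 0 0 1]

T = [-1 0 14; 0 1 0; 0 0 1]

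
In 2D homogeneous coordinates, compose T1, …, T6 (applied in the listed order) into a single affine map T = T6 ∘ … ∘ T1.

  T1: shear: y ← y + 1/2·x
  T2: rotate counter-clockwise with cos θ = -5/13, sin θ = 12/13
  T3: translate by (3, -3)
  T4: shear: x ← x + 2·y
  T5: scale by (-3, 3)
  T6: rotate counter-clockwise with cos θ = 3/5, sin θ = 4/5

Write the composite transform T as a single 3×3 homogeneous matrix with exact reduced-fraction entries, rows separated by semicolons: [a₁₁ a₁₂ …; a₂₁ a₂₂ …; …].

T1 = [1 0 0; 1/2 1 0; 0 0 1]
T2·T1 = [-11/13 -12/13 0; 19/26 -5/13 0; 0 0 1]
T3·…·T1 = [-11/13 -12/13 3; 19/26 -5/13 -3; 0 0 1]
T4·…·T1 = [8/13 -22/13 -3; 19/26 -5/13 -3; 0 0 1]
T5·…·T1 = [-24/13 66/13 9; 57/26 -15/13 -9; 0 0 1]
T6·…·T1 = [-186/65 258/65 63/5; -21/130 219/65 9/5; 0 0 1]

T = [-186/65 258/65 63/5; -21/130 219/65 9/5; 0 0 1]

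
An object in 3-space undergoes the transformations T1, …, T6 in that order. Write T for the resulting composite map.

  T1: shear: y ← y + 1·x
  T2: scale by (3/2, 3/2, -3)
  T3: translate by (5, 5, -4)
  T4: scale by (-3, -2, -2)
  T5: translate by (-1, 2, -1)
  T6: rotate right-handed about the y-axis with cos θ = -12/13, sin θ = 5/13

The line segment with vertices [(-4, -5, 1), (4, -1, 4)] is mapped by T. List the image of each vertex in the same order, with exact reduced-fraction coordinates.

image vertices: (41/13, 19, -166/13), (563/13, -17, -202/13)

T1 shear: y ← y + 1·x: (-4, -5, 1) → (-4, -9, 1); (4, -1, 4) → (4, 3, 4)
T2 scale by (3/2, 3/2, -3): (-4, -9, 1) → (-6, -27/2, -3); (4, 3, 4) → (6, 9/2, -12)
T3 translate by (5, 5, -4): (-6, -27/2, -3) → (-1, -17/2, -7); (6, 9/2, -12) → (11, 19/2, -16)
T4 scale by (-3, -2, -2): (-1, -17/2, -7) → (3, 17, 14); (11, 19/2, -16) → (-33, -19, 32)
T5 translate by (-1, 2, -1): (3, 17, 14) → (2, 19, 13); (-33, -19, 32) → (-34, -17, 31)
T6 rotate right-handed about the y-axis with cos θ = -12/13, sin θ = 5/13: (2, 19, 13) → (41/13, 19, -166/13); (-34, -17, 31) → (563/13, -17, -202/13)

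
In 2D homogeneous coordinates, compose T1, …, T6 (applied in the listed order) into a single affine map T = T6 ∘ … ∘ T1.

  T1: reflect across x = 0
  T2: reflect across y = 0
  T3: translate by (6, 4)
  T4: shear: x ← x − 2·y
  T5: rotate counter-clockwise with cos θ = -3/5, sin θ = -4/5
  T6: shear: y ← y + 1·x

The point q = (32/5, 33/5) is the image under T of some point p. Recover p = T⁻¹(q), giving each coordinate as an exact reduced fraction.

T1 = [-1 0 0; 0 1 0; 0 0 1]
T2·T1 = [-1 0 0; 0 -1 0; 0 0 1]
T3·…·T1 = [-1 0 6; 0 -1 4; 0 0 1]
T4·…·T1 = [-1 2 -2; 0 -1 4; 0 0 1]
T5·…·T1 = [3/5 -2 22/5; 4/5 -1 -4/5; 0 0 1]
T6·…·T1 = [3/5 -2 22/5; 7/5 -3 18/5; 0 0 1]
det M = 1; M⁻¹ = [-3 2 6; -7/5 3/5 4; 0 0 1]
M⁻¹ · (32/5, 33/5)ᵀ = (0, -1)ᵀ

p = (0, -1)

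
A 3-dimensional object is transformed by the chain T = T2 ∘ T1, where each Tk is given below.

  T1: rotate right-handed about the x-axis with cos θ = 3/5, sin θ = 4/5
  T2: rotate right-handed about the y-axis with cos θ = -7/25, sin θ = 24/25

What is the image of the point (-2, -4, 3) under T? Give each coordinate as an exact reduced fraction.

T1 rotate right-handed about the x-axis with cos θ = 3/5, sin θ = 4/5: (-2, -4, 3) → (-2, -24/5, -7/5)
T2 rotate right-handed about the y-axis with cos θ = -7/25, sin θ = 24/25: (-2, -24/5, -7/5) → (-98/125, -24/5, 289/125)

T(p) = (-98/125, -24/5, 289/125)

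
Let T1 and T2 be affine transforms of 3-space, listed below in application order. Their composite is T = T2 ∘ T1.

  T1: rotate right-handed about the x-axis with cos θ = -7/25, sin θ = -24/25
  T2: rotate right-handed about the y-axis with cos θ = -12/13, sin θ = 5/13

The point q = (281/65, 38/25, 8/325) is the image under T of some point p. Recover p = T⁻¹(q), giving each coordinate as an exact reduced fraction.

T1 = [1 0 0 0; 0 -7/25 24/25 0; 0 -24/25 -7/25 0; 0 0 0 1]
T2·T1 = [-12/13 -24/65 -7/65 0; 0 -7/25 24/25 0; -5/13 288/325 84/325 0; 0 0 0 1]
det M = 1; M⁻¹ = [-12/13 0 -5/13 0; -24/65 -7/25 288/325 0; -7/65 24/25 84/325 0; 0 0 0 1]
M⁻¹ · (281/65, 38/25, 8/325)ᵀ = (-4, -2, 1)ᵀ

p = (-4, -2, 1)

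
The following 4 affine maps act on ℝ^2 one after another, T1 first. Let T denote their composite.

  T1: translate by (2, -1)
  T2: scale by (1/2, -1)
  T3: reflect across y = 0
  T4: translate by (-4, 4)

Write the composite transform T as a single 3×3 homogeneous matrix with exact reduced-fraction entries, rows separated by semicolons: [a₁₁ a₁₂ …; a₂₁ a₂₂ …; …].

T1 = [1 0 2; 0 1 -1; 0 0 1]
T2·T1 = [1/2 0 1; 0 -1 1; 0 0 1]
T3·…·T1 = [1/2 0 1; 0 1 -1; 0 0 1]
T4·…·T1 = [1/2 0 -3; 0 1 3; 0 0 1]

T = [1/2 0 -3; 0 1 3; 0 0 1]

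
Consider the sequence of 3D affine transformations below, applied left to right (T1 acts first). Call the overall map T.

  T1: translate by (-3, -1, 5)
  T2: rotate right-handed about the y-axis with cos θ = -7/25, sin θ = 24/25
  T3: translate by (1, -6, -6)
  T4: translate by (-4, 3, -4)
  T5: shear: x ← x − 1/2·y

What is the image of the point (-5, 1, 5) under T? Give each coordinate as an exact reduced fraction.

T1 translate by (-3, -1, 5): (-5, 1, 5) → (-8, 0, 10)
T2 rotate right-handed about the y-axis with cos θ = -7/25, sin θ = 24/25: (-8, 0, 10) → (296/25, 0, 122/25)
T3 translate by (1, -6, -6): (296/25, 0, 122/25) → (321/25, -6, -28/25)
T4 translate by (-4, 3, -4): (321/25, -6, -28/25) → (221/25, -3, -128/25)
T5 shear: x ← x − 1/2·y: (221/25, -3, -128/25) → (517/50, -3, -128/25)

T(p) = (517/50, -3, -128/25)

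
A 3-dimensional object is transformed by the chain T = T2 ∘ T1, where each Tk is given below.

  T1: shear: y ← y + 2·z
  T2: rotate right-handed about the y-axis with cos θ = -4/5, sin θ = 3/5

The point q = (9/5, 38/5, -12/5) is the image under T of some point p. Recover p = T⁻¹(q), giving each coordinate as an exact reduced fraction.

p = (0, 8/5, 3)

T1 = [1 0 0 0; 0 1 2 0; 0 0 1 0; 0 0 0 1]
T2·T1 = [-4/5 0 3/5 0; 0 1 2 0; -3/5 0 -4/5 0; 0 0 0 1]
det M = 1; M⁻¹ = [-4/5 0 -3/5 0; -6/5 1 8/5 0; 3/5 0 -4/5 0; 0 0 0 1]
M⁻¹ · (9/5, 38/5, -12/5)ᵀ = (0, 8/5, 3)ᵀ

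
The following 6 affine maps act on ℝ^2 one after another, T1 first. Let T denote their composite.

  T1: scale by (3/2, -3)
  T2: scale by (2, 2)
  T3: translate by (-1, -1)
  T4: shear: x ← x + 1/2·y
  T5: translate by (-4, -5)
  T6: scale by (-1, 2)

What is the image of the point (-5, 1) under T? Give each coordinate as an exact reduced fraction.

T1 scale by (3/2, -3): (-5, 1) → (-15/2, -3)
T2 scale by (2, 2): (-15/2, -3) → (-15, -6)
T3 translate by (-1, -1): (-15, -6) → (-16, -7)
T4 shear: x ← x + 1/2·y: (-16, -7) → (-39/2, -7)
T5 translate by (-4, -5): (-39/2, -7) → (-47/2, -12)
T6 scale by (-1, 2): (-47/2, -12) → (47/2, -24)

T(p) = (47/2, -24)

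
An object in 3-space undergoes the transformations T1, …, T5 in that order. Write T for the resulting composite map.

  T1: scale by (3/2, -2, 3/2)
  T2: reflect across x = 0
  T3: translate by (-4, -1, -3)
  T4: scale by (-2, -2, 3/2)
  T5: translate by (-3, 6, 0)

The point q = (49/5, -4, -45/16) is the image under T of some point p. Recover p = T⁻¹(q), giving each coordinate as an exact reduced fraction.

p = (8/5, -3, 3/4)

T1 = [3/2 0 0 0; 0 -2 0 0; 0 0 3/2 0; 0 0 0 1]
T2·T1 = [-3/2 0 0 0; 0 -2 0 0; 0 0 3/2 0; 0 0 0 1]
T3·…·T1 = [-3/2 0 0 -4; 0 -2 0 -1; 0 0 3/2 -3; 0 0 0 1]
T4·…·T1 = [3 0 0 8; 0 4 0 2; 0 0 9/4 -9/2; 0 0 0 1]
T5·…·T1 = [3 0 0 5; 0 4 0 8; 0 0 9/4 -9/2; 0 0 0 1]
det M = 27; M⁻¹ = [1/3 0 0 -5/3; 0 1/4 0 -2; 0 0 4/9 2; 0 0 0 1]
M⁻¹ · (49/5, -4, -45/16)ᵀ = (8/5, -3, 3/4)ᵀ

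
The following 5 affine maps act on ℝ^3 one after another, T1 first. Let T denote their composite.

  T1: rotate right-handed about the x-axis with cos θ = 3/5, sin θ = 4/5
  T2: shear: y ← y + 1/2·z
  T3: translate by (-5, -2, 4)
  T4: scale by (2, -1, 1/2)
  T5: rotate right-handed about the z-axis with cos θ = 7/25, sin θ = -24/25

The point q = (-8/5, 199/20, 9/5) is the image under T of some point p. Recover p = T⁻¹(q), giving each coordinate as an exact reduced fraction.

p = (0, 1/4, -1)

T1 = [1 0 0 0; 0 3/5 -4/5 0; 0 4/5 3/5 0; 0 0 0 1]
T2·T1 = [1 0 0 0; 0 1 -1/2 0; 0 4/5 3/5 0; 0 0 0 1]
T3·…·T1 = [1 0 0 -5; 0 1 -1/2 -2; 0 4/5 3/5 4; 0 0 0 1]
T4·…·T1 = [2 0 0 -10; 0 -1 1/2 2; 0 2/5 3/10 2; 0 0 0 1]
T5·…·T1 = [14/25 -24/25 12/25 -22/25; -48/25 -7/25 7/50 254/25; 0 2/5 3/10 2; 0 0 0 1]
det M = -1; M⁻¹ = [7/50 -12/25 0 5; -72/125 -21/125 1 -4/5; 96/125 28/125 2 -28/5; 0 0 0 1]
M⁻¹ · (-8/5, 199/20, 9/5)ᵀ = (0, 1/4, -1)ᵀ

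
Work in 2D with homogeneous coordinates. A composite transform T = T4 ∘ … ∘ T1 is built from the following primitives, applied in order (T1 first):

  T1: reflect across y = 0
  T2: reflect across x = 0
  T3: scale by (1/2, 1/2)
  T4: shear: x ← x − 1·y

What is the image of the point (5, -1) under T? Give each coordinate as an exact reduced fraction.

T1 reflect across y = 0: (5, -1) → (5, 1)
T2 reflect across x = 0: (5, 1) → (-5, 1)
T3 scale by (1/2, 1/2): (-5, 1) → (-5/2, 1/2)
T4 shear: x ← x − 1·y: (-5/2, 1/2) → (-3, 1/2)

T(p) = (-3, 1/2)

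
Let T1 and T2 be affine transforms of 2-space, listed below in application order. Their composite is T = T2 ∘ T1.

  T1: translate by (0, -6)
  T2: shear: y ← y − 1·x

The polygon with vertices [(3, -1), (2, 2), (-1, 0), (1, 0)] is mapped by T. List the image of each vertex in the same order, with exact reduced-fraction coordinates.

image vertices: (3, -10), (2, -6), (-1, -5), (1, -7)

T1 translate by (0, -6): (3, -1) → (3, -7); (2, 2) → (2, -4); (-1, 0) → (-1, -6); (1, 0) → (1, -6)
T2 shear: y ← y − 1·x: (3, -7) → (3, -10); (2, -4) → (2, -6); (-1, -6) → (-1, -5); (1, -6) → (1, -7)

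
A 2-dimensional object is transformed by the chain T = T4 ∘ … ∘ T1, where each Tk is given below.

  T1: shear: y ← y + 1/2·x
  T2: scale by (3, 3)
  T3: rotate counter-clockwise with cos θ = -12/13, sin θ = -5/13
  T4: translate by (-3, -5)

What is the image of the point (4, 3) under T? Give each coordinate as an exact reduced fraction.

T1 shear: y ← y + 1/2·x: (4, 3) → (4, 5)
T2 scale by (3, 3): (4, 5) → (12, 15)
T3 rotate counter-clockwise with cos θ = -12/13, sin θ = -5/13: (12, 15) → (-69/13, -240/13)
T4 translate by (-3, -5): (-69/13, -240/13) → (-108/13, -305/13)

T(p) = (-108/13, -305/13)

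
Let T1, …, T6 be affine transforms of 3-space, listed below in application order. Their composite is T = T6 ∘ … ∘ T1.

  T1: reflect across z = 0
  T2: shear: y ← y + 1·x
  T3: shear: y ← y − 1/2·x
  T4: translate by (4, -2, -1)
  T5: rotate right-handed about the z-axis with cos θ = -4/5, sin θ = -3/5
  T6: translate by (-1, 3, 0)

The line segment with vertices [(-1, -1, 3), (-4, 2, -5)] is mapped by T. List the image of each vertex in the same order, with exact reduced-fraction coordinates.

image vertices: (-11/2, 4, -4), (-11/5, 23/5, 4)

T1 reflect across z = 0: (-1, -1, 3) → (-1, -1, -3); (-4, 2, -5) → (-4, 2, 5)
T2 shear: y ← y + 1·x: (-1, -1, -3) → (-1, -2, -3); (-4, 2, 5) → (-4, -2, 5)
T3 shear: y ← y − 1/2·x: (-1, -2, -3) → (-1, -3/2, -3); (-4, -2, 5) → (-4, 0, 5)
T4 translate by (4, -2, -1): (-1, -3/2, -3) → (3, -7/2, -4); (-4, 0, 5) → (0, -2, 4)
T5 rotate right-handed about the z-axis with cos θ = -4/5, sin θ = -3/5: (3, -7/2, -4) → (-9/2, 1, -4); (0, -2, 4) → (-6/5, 8/5, 4)
T6 translate by (-1, 3, 0): (-9/2, 1, -4) → (-11/2, 4, -4); (-6/5, 8/5, 4) → (-11/5, 23/5, 4)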